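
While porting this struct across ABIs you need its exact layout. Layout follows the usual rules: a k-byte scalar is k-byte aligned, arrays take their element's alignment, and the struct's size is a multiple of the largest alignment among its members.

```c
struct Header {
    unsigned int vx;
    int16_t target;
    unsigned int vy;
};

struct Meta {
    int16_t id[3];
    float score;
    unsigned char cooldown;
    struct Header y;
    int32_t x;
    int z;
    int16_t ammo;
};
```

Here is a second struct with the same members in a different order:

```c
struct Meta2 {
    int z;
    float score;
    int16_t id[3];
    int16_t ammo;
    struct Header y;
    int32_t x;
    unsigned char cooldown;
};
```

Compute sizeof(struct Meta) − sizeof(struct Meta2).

Header: 0..4  vx  (4B, 4-aligned); 4..6  target  (2B, 2-aligned); 6..8  -- padding (2B); 8..12  vy  (4B, 4-aligned); sizeof = 12, alignof = 4
0..6  id  (6B, 2-aligned)
6..8  -- padding (2B)
8..12  score  (4B, 4-aligned)
12..13  cooldown  (1B, 1-aligned)
13..16  -- padding (3B)
16..28  y  (12B, 4-aligned)
28..32  x  (4B, 4-aligned)
32..36  z  (4B, 4-aligned)
36..38  ammo  (2B, 2-aligned)
38..40  -- tail padding (2B)
sizeof = 40, alignof = 4
— Meta2 —
0..4  z  (4B, 4-aligned)
4..8  score  (4B, 4-aligned)
8..14  id  (6B, 2-aligned)
14..16  ammo  (2B, 2-aligned)
16..28  y  (12B, 4-aligned)
28..32  x  (4B, 4-aligned)
32..33  cooldown  (1B, 1-aligned)
33..36  -- tail padding (3B)
sizeof = 36, alignof = 4
40 − 36 = 4

4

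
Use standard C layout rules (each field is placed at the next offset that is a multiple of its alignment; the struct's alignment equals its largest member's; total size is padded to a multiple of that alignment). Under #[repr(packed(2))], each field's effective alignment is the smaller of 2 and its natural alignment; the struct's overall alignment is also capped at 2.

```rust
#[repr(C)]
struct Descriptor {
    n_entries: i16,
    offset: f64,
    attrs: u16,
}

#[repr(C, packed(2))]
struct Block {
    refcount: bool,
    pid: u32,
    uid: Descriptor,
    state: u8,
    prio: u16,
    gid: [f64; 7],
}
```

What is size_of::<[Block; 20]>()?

1800

Descriptor: n_entries at 0 (size 2, align 2) → ends 2; pad 6 to align 8 for offset; offset at 8 (size 8, align 8) → ends 16; attrs at 16 (size 2, align 2) → ends 18; tail pad 6 to reach multiple of 8; total 24 bytes, alignment 8
refcount at 0 (size 1, align 1) → ends 1
pad 1 to align 2 for pid
pid at 2 (size 4, align 2) → ends 6
uid at 6 (size 24, align 2) → ends 30
state at 30 (size 1, align 1) → ends 31
pad 1 to align 2 for prio
prio at 32 (size 2, align 2) → ends 34
gid at 34 (size 56, align 2) → ends 90
total 90 bytes, alignment 2
array of 20: 20 × 90 = 1800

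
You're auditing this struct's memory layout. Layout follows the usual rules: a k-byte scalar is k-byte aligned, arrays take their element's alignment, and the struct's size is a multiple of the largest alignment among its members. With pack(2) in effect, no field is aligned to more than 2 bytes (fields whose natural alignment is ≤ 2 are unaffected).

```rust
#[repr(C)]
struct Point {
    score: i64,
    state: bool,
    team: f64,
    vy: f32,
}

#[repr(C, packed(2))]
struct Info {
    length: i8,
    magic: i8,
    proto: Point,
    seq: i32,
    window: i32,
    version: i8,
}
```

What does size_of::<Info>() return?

44

Point: 0..8  score  (8B, 8-aligned); 8..9  state  (1B, 1-aligned); 9..16  -- padding (7B); 16..24  team  (8B, 8-aligned); 24..28  vy  (4B, 4-aligned); 28..32  -- tail padding (4B); sizeof = 32, alignof = 8
0..1  length  (1B, 1-aligned)
1..2  magic  (1B, 1-aligned)
2..34  proto  (32B, 2-aligned)
34..38  seq  (4B, 2-aligned)
38..42  window  (4B, 2-aligned)
42..43  version  (1B, 1-aligned)
43..44  -- tail padding (1B)
sizeof = 44, alignof = 2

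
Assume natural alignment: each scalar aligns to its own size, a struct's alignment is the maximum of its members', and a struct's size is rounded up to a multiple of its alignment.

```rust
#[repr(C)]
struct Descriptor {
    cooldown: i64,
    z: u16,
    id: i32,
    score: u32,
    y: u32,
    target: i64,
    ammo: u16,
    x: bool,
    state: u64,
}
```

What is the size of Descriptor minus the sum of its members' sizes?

@0: cooldown [8B, align 8] → 8
@8: z [2B, align 2] → 10
+2 pad (align 4)
@12: id [4B, align 4] → 16
@16: score [4B, align 4] → 20
@20: y [4B, align 4] → 24
@24: target [8B, align 8] → 32
@32: ammo [2B, align 2] → 34
@34: x [1B, align 1] → 35
+5 pad (align 8)
@40: state [8B, align 8] → 48
size 48, align 8
data bytes 41, size 48 → padding 7

7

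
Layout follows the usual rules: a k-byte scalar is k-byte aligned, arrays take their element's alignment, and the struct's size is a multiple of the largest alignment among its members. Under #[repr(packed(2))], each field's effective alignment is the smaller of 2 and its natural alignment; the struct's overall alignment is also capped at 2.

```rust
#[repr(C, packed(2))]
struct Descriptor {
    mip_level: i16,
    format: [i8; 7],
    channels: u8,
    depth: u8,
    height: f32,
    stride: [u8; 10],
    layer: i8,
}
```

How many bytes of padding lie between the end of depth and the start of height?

0..2  mip_level  (2B, 2-aligned)
2..9  format  (7B, 1-aligned)
9..10  channels  (1B, 1-aligned)
10..11  depth  (1B, 1-aligned)
11..12  -- padding (1B)
12..16  height  (4B, 2-aligned)

1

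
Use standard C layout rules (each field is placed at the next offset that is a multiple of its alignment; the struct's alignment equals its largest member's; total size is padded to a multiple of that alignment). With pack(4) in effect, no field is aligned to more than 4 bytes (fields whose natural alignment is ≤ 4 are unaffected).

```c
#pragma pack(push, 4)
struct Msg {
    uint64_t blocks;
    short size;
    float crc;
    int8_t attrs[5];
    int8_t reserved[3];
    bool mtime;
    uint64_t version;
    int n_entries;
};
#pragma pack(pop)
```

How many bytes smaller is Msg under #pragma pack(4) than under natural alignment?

8

natural layout:
  blocks at 0 (size 8, align 8) → ends 8
  size at 8 (size 2, align 2) → ends 10
  pad 2 to align 4 for crc
  crc at 12 (size 4, align 4) → ends 16
  attrs at 16 (size 5, align 1) → ends 21
  reserved at 21 (size 3, align 1) → ends 24
  mtime at 24 (size 1, align 1) → ends 25
  pad 7 to align 8 for version
  version at 32 (size 8, align 8) → ends 40
  n_entries at 40 (size 4, align 4) → ends 44
  tail pad 4 to reach multiple of 8
  total 48 bytes, alignment 8
packed(4) layout:
  blocks at 0 (size 8, align 4) → ends 8
  size at 8 (size 2, align 2) → ends 10
  pad 2 to align 4 for crc
  crc at 12 (size 4, align 4) → ends 16
  attrs at 16 (size 5, align 1) → ends 21
  reserved at 21 (size 3, align 1) → ends 24
  mtime at 24 (size 1, align 1) → ends 25
  pad 3 to align 4 for version
  version at 28 (size 8, align 4) → ends 36
  n_entries at 36 (size 4, align 4) → ends 40
  total 40 bytes, alignment 4
48 − 40 = 8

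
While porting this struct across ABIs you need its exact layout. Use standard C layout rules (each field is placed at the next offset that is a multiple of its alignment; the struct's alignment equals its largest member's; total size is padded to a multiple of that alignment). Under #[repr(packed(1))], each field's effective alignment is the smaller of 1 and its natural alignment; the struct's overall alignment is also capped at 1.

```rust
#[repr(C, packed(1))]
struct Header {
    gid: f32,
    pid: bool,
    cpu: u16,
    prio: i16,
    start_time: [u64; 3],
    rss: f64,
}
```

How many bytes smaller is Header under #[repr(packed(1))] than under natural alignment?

7

natural layout:
  gid at 0 (size 4, align 4) → ends 4
  pid at 4 (size 1, align 1) → ends 5
  pad 1 to align 2 for cpu
  cpu at 6 (size 2, align 2) → ends 8
  prio at 8 (size 2, align 2) → ends 10
  pad 6 to align 8 for start_time
  start_time at 16 (size 24, align 8) → ends 40
  rss at 40 (size 8, align 8) → ends 48
  total 48 bytes, alignment 8
packed(1) layout:
  gid at 0 (size 4, align 1) → ends 4
  pid at 4 (size 1, align 1) → ends 5
  cpu at 5 (size 2, align 1) → ends 7
  prio at 7 (size 2, align 1) → ends 9
  start_time at 9 (size 24, align 1) → ends 33
  rss at 33 (size 8, align 1) → ends 41
  total 41 bytes, alignment 1
48 − 41 = 7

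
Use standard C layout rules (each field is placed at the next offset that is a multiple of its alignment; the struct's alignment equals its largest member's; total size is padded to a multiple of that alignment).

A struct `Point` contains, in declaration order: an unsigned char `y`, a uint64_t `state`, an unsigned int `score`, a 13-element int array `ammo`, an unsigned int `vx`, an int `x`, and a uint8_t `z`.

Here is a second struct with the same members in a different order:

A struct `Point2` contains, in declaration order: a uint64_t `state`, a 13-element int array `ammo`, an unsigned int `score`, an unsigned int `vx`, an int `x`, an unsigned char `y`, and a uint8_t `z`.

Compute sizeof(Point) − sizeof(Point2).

0..1  y  (1B, 1-aligned)
1..8  -- padding (7B)
8..16  state  (8B, 8-aligned)
16..20  score  (4B, 4-aligned)
20..72  ammo  (52B, 4-aligned)
72..76  vx  (4B, 4-aligned)
76..80  x  (4B, 4-aligned)
80..81  z  (1B, 1-aligned)
81..88  -- tail padding (7B)
sizeof = 88, alignof = 8
— Point2 —
0..8  state  (8B, 8-aligned)
8..60  ammo  (52B, 4-aligned)
60..64  score  (4B, 4-aligned)
64..68  vx  (4B, 4-aligned)
68..72  x  (4B, 4-aligned)
72..73  y  (1B, 1-aligned)
73..74  z  (1B, 1-aligned)
74..80  -- tail padding (6B)
sizeof = 80, alignof = 8
88 − 80 = 8

8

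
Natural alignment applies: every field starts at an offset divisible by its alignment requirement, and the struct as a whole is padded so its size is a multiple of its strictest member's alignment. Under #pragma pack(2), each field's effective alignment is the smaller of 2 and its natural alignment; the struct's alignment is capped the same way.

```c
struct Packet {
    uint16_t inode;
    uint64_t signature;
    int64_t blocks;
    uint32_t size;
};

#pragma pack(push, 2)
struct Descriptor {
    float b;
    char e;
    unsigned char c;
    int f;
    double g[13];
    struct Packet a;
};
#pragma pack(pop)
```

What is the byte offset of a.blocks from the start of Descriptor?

Packet: 0..2  inode  (2B, 2-aligned); 2..8  -- padding (6B); 8..16  signature  (8B, 8-aligned); 16..24  blocks  (8B, 8-aligned); 24..28  size  (4B, 4-aligned); 28..32  -- tail padding (4B); sizeof = 32, alignof = 8
0..4  b  (4B, 2-aligned)
4..5  e  (1B, 1-aligned)
5..6  c  (1B, 1-aligned)
6..10  f  (4B, 2-aligned)
10..114  g  (104B, 2-aligned)
114..146  a  (32B, 2-aligned)
within Packet: blocks at 16
114 + 16 = 130

130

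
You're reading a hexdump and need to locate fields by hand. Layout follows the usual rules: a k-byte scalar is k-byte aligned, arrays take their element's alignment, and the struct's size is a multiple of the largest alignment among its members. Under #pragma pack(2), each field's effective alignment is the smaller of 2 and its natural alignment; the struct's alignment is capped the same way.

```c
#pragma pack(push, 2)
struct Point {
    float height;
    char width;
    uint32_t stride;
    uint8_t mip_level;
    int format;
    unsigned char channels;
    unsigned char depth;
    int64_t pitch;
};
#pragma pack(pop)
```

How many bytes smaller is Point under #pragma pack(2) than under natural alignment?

natural layout:
  height at 0 (size 4, align 4) → ends 4
  width at 4 (size 1, align 1) → ends 5
  pad 3 to align 4 for stride
  stride at 8 (size 4, align 4) → ends 12
  mip_level at 12 (size 1, align 1) → ends 13
  pad 3 to align 4 for format
  format at 16 (size 4, align 4) → ends 20
  channels at 20 (size 1, align 1) → ends 21
  depth at 21 (size 1, align 1) → ends 22
  pad 2 to align 8 for pitch
  pitch at 24 (size 8, align 8) → ends 32
  total 32 bytes, alignment 8
packed(2) layout:
  height at 0 (size 4, align 2) → ends 4
  width at 4 (size 1, align 1) → ends 5
  pad 1 to align 2 for stride
  stride at 6 (size 4, align 2) → ends 10
  mip_level at 10 (size 1, align 1) → ends 11
  pad 1 to align 2 for format
  format at 12 (size 4, align 2) → ends 16
  channels at 16 (size 1, align 1) → ends 17
  depth at 17 (size 1, align 1) → ends 18
  pitch at 18 (size 8, align 2) → ends 26
  total 26 bytes, alignment 2
32 − 26 = 6

6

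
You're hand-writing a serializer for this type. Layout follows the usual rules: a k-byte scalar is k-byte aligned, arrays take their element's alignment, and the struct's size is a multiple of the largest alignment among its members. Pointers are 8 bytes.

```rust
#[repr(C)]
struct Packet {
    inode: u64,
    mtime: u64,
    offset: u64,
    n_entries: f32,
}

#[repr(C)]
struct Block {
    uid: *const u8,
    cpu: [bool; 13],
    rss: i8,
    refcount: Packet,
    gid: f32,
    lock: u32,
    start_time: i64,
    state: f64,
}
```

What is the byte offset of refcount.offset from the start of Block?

Packet: @0: inode [8B, align 8] → 8; @8: mtime [8B, align 8] → 16; @16: offset [8B, align 8] → 24; @24: n_entries [4B, align 4] → 28; +4 tail pad (align 8); size 32, align 8
@0: uid [8B, align 8] → 8
@8: cpu [13B, align 1] → 21
@21: rss [1B, align 1] → 22
+2 pad (align 8)
@24: refcount [32B, align 8] → 56
within Packet: offset at 16
24 + 16 = 40

40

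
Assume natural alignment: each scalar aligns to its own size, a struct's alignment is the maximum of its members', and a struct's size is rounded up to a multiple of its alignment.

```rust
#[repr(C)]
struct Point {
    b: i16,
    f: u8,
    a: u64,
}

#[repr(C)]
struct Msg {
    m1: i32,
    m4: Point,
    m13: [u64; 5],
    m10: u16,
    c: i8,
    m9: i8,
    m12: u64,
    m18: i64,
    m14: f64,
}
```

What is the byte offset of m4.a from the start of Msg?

Point: 0..2  b  (2B, 2-aligned); 2..3  f  (1B, 1-aligned); 3..8  -- padding (5B); 8..16  a  (8B, 8-aligned); sizeof = 16, alignof = 8
0..4  m1  (4B, 4-aligned)
4..8  -- padding (4B)
8..24  m4  (16B, 8-aligned)
within Point: a at 8
8 + 8 = 16

16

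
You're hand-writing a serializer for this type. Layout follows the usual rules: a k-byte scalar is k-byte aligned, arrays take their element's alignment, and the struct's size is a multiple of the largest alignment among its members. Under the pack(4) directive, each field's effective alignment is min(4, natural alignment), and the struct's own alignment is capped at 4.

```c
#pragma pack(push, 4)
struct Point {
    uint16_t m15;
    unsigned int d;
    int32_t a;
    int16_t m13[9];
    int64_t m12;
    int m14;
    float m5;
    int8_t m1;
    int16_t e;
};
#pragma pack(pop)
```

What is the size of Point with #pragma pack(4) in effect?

0..2  m15  (2B, 2-aligned)
2..4  -- padding (2B)
4..8  d  (4B, 4-aligned)
8..12  a  (4B, 4-aligned)
12..30  m13  (18B, 2-aligned)
30..32  -- padding (2B)
32..40  m12  (8B, 4-aligned)
40..44  m14  (4B, 4-aligned)
44..48  m5  (4B, 4-aligned)
48..49  m1  (1B, 1-aligned)
49..50  -- padding (1B)
50..52  e  (2B, 2-aligned)
sizeof = 52, alignof = 4

52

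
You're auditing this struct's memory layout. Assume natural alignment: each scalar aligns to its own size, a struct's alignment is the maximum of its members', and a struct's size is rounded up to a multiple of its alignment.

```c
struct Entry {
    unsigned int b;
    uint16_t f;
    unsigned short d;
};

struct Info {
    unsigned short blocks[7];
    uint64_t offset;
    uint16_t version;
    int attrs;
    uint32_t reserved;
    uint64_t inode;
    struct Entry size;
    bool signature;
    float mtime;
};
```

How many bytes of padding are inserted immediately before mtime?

Entry: b at 0 (size 4, align 4) → ends 4; f at 4 (size 2, align 2) → ends 6; d at 6 (size 2, align 2) → ends 8; total 8 bytes, alignment 4
blocks at 0 (size 14, align 2) → ends 14
pad 2 to align 8 for offset
offset at 16 (size 8, align 8) → ends 24
version at 24 (size 2, align 2) → ends 26
pad 2 to align 4 for attrs
attrs at 28 (size 4, align 4) → ends 32
reserved at 32 (size 4, align 4) → ends 36
pad 4 to align 8 for inode
inode at 40 (size 8, align 8) → ends 48
size at 48 (size 8, align 4) → ends 56
signature at 56 (size 1, align 1) → ends 57
pad 3 to align 4 for mtime
mtime at 60 (size 4, align 4) → ends 64

3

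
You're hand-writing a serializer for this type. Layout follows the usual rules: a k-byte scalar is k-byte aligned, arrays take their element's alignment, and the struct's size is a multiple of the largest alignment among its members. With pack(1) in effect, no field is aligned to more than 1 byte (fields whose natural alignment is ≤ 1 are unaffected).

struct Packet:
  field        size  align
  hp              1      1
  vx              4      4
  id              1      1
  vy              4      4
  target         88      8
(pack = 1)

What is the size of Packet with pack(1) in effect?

hp at 0 (size 1, align 1) → ends 1
vx at 1 (size 4, align 1) → ends 5
id at 5 (size 1, align 1) → ends 6
vy at 6 (size 4, align 1) → ends 10
target at 10 (size 88, align 1) → ends 98
total 98 bytes, alignment 1

98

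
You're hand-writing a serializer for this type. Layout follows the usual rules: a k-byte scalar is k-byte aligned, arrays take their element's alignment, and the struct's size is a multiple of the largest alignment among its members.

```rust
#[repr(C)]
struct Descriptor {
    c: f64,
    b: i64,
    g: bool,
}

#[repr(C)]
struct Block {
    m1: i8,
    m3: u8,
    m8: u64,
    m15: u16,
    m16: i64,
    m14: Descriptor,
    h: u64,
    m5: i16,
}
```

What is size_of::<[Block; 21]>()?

1512

Descriptor: 0..8  c  (8B, 8-aligned); 8..16  b  (8B, 8-aligned); 16..17  g  (1B, 1-aligned); 17..24  -- tail padding (7B); sizeof = 24, alignof = 8
0..1  m1  (1B, 1-aligned)
1..2  m3  (1B, 1-aligned)
2..8  -- padding (6B)
8..16  m8  (8B, 8-aligned)
16..18  m15  (2B, 2-aligned)
18..24  -- padding (6B)
24..32  m16  (8B, 8-aligned)
32..56  m14  (24B, 8-aligned)
56..64  h  (8B, 8-aligned)
64..66  m5  (2B, 2-aligned)
66..72  -- tail padding (6B)
sizeof = 72, alignof = 8
array of 21: 21 × 72 = 1512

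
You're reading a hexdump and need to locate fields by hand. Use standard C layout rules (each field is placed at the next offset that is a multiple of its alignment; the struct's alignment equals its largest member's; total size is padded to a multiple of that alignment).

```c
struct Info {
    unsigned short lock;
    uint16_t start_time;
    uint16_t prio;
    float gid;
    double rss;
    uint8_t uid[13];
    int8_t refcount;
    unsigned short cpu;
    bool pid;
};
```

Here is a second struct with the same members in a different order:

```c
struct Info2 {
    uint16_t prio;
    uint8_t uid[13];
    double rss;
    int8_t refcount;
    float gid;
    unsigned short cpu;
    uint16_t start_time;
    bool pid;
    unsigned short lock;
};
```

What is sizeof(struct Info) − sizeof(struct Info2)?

8

@0: lock [2B, align 2] → 2
@2: start_time [2B, align 2] → 4
@4: prio [2B, align 2] → 6
+2 pad (align 4)
@8: gid [4B, align 4] → 12
+4 pad (align 8)
@16: rss [8B, align 8] → 24
@24: uid [13B, align 1] → 37
@37: refcount [1B, align 1] → 38
@38: cpu [2B, align 2] → 40
@40: pid [1B, align 1] → 41
+7 tail pad (align 8)
size 48, align 8
— Info2 —
@0: prio [2B, align 2] → 2
@2: uid [13B, align 1] → 15
+1 pad (align 8)
@16: rss [8B, align 8] → 24
@24: refcount [1B, align 1] → 25
+3 pad (align 4)
@28: gid [4B, align 4] → 32
@32: cpu [2B, align 2] → 34
@34: start_time [2B, align 2] → 36
@36: pid [1B, align 1] → 37
+1 pad (align 2)
@38: lock [2B, align 2] → 40
size 40, align 8
48 − 40 = 8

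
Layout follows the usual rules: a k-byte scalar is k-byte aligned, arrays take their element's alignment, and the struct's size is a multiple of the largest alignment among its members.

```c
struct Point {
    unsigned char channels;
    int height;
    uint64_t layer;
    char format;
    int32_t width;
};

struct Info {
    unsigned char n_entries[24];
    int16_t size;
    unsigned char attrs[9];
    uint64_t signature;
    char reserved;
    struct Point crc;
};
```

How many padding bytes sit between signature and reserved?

Point: channels at 0 (size 1, align 1) → ends 1; pad 3 to align 4 for height; height at 4 (size 4, align 4) → ends 8; layer at 8 (size 8, align 8) → ends 16; format at 16 (size 1, align 1) → ends 17; pad 3 to align 4 for width; width at 20 (size 4, align 4) → ends 24; total 24 bytes, alignment 8
n_entries at 0 (size 24, align 1) → ends 24
size at 24 (size 2, align 2) → ends 26
attrs at 26 (size 9, align 1) → ends 35
pad 5 to align 8 for signature
signature at 40 (size 8, align 8) → ends 48
reserved at 48 (size 1, align 1) → ends 49

0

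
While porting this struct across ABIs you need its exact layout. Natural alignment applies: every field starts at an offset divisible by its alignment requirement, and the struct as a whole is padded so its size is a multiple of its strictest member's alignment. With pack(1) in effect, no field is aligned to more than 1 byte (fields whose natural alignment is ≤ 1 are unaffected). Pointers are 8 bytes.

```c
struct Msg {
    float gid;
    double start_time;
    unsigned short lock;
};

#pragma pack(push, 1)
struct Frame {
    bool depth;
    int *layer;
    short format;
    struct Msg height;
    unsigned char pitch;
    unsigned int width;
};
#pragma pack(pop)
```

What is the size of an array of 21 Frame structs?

840

Msg: 0..4  gid  (4B, 4-aligned); 4..8  -- padding (4B); 8..16  start_time  (8B, 8-aligned); 16..18  lock  (2B, 2-aligned); 18..24  -- tail padding (6B); sizeof = 24, alignof = 8
0..1  depth  (1B, 1-aligned)
1..9  layer  (8B, 1-aligned)
9..11  format  (2B, 1-aligned)
11..35  height  (24B, 1-aligned)
35..36  pitch  (1B, 1-aligned)
36..40  width  (4B, 1-aligned)
sizeof = 40, alignof = 1
array of 21: 21 × 40 = 840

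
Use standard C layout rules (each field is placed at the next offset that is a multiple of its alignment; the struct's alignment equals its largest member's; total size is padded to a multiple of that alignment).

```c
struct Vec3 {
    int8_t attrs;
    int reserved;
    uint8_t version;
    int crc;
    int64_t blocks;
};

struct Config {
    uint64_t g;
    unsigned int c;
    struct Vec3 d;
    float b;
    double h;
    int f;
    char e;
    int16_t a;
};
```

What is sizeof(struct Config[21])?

Vec3: @0: attrs [1B, align 1] → 1; +3 pad (align 4); @4: reserved [4B, align 4] → 8; @8: version [1B, align 1] → 9; +3 pad (align 4); @12: crc [4B, align 4] → 16; @16: blocks [8B, align 8] → 24; size 24, align 8
@0: g [8B, align 8] → 8
@8: c [4B, align 4] → 12
+4 pad (align 8)
@16: d [24B, align 8] → 40
@40: b [4B, align 4] → 44
+4 pad (align 8)
@48: h [8B, align 8] → 56
@56: f [4B, align 4] → 60
@60: e [1B, align 1] → 61
+1 pad (align 2)
@62: a [2B, align 2] → 64
size 64, align 8
array of 21: 21 × 64 = 1344

1344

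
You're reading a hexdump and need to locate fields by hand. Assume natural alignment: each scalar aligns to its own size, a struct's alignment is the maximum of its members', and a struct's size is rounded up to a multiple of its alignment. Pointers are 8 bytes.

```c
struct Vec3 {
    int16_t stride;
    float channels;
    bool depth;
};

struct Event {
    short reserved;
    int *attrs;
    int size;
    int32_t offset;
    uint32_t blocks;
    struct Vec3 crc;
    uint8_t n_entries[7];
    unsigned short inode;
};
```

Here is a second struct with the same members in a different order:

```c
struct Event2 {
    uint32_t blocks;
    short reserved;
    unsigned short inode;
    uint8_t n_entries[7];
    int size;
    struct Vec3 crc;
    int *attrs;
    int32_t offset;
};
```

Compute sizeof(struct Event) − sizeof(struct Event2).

8

Vec3: stride at 0 (size 2, align 2) → ends 2; pad 2 to align 4 for channels; channels at 4 (size 4, align 4) → ends 8; depth at 8 (size 1, align 1) → ends 9; tail pad 3 to reach multiple of 4; total 12 bytes, alignment 4
reserved at 0 (size 2, align 2) → ends 2
pad 6 to align 8 for attrs
attrs at 8 (size 8, align 8) → ends 16
size at 16 (size 4, align 4) → ends 20
offset at 20 (size 4, align 4) → ends 24
blocks at 24 (size 4, align 4) → ends 28
crc at 28 (size 12, align 4) → ends 40
n_entries at 40 (size 7, align 1) → ends 47
pad 1 to align 2 for inode
inode at 48 (size 2, align 2) → ends 50
tail pad 6 to reach multiple of 8
total 56 bytes, alignment 8
— Event2 —
blocks at 0 (size 4, align 4) → ends 4
reserved at 4 (size 2, align 2) → ends 6
inode at 6 (size 2, align 2) → ends 8
n_entries at 8 (size 7, align 1) → ends 15
pad 1 to align 4 for size
size at 16 (size 4, align 4) → ends 20
crc at 20 (size 12, align 4) → ends 32
attrs at 32 (size 8, align 8) → ends 40
offset at 40 (size 4, align 4) → ends 44
tail pad 4 to reach multiple of 8
total 48 bytes, alignment 8
56 − 48 = 8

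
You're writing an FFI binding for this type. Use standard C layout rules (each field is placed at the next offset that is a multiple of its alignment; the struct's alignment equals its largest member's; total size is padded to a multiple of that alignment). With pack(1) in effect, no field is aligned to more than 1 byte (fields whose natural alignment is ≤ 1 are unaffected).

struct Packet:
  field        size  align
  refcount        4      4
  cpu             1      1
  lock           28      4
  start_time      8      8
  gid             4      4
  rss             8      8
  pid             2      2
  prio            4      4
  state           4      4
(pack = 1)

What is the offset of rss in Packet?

0..4  refcount  (4B, 1-aligned)
4..5  cpu  (1B, 1-aligned)
5..33  lock  (28B, 1-aligned)
33..41  start_time  (8B, 1-aligned)
41..45  gid  (4B, 1-aligned)
45..53  rss  (8B, 1-aligned)

45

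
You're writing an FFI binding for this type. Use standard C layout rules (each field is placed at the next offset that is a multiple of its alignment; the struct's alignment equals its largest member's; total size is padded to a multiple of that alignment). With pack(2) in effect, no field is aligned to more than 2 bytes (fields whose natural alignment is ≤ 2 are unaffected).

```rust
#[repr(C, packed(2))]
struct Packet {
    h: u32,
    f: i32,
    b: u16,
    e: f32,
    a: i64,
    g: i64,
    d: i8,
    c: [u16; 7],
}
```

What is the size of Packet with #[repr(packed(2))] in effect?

@0: h [4B, align 2] → 4
@4: f [4B, align 2] → 8
@8: b [2B, align 2] → 10
@10: e [4B, align 2] → 14
@14: a [8B, align 2] → 22
@22: g [8B, align 2] → 30
@30: d [1B, align 1] → 31
+1 pad (align 2)
@32: c [14B, align 2] → 46
size 46, align 2

46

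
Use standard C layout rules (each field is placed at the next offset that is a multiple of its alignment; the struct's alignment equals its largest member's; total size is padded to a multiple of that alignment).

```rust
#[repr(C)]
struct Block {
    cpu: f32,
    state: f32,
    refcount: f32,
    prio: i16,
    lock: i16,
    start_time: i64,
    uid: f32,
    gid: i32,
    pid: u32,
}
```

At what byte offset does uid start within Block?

24

cpu at 0 (size 4, align 4) → ends 4
state at 4 (size 4, align 4) → ends 8
refcount at 8 (size 4, align 4) → ends 12
prio at 12 (size 2, align 2) → ends 14
lock at 14 (size 2, align 2) → ends 16
start_time at 16 (size 8, align 8) → ends 24
uid at 24 (size 4, align 4) → ends 28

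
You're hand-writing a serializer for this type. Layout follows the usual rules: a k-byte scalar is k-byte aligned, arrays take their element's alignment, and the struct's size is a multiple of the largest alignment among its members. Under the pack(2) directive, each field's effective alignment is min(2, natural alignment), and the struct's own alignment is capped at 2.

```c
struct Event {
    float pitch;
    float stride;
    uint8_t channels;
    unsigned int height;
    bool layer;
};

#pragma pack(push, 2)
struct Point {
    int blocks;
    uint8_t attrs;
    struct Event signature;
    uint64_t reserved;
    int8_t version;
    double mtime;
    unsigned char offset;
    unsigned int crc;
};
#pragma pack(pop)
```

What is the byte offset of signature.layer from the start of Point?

Event: pitch at 0 (size 4, align 4) → ends 4; stride at 4 (size 4, align 4) → ends 8; channels at 8 (size 1, align 1) → ends 9; pad 3 to align 4 for height; height at 12 (size 4, align 4) → ends 16; layer at 16 (size 1, align 1) → ends 17; tail pad 3 to reach multiple of 4; total 20 bytes, alignment 4
blocks at 0 (size 4, align 2) → ends 4
attrs at 4 (size 1, align 1) → ends 5
pad 1 to align 2 for signature
signature at 6 (size 20, align 2) → ends 26
within Event: layer at 16
6 + 16 = 22

22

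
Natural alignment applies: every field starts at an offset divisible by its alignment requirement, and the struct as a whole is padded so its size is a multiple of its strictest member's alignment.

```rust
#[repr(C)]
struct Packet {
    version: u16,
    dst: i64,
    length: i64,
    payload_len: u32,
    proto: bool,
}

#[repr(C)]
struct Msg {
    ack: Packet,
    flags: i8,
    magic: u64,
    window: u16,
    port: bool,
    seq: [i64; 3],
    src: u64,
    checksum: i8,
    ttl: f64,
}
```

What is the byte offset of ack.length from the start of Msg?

Packet: @0: version [2B, align 2] → 2; +6 pad (align 8); @8: dst [8B, align 8] → 16; @16: length [8B, align 8] → 24; @24: payload_len [4B, align 4] → 28; @28: proto [1B, align 1] → 29; +3 tail pad (align 8); size 32, align 8
@0: ack [32B, align 8] → 32
within Packet: length at 16
0 + 16 = 16

16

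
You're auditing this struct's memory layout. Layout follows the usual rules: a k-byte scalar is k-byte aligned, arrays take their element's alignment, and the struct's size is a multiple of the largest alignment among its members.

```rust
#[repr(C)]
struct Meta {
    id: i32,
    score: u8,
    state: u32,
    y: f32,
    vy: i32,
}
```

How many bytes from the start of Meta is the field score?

id at 0 (size 4, align 4) → ends 4
score at 4 (size 1, align 1) → ends 5

4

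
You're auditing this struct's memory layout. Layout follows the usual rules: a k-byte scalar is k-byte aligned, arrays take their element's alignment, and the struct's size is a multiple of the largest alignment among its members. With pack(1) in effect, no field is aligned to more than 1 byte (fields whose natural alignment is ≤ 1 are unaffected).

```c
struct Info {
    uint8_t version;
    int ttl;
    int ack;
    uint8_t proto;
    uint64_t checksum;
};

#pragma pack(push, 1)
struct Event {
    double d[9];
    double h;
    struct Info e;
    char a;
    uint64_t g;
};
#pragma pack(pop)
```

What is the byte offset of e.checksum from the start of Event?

Info: @0: version [1B, align 1] → 1; +3 pad (align 4); @4: ttl [4B, align 4] → 8; @8: ack [4B, align 4] → 12; @12: proto [1B, align 1] → 13; +3 pad (align 8); @16: checksum [8B, align 8] → 24; size 24, align 8
@0: d [72B, align 1] → 72
@72: h [8B, align 1] → 80
@80: e [24B, align 1] → 104
within Info: checksum at 16
80 + 16 = 96

96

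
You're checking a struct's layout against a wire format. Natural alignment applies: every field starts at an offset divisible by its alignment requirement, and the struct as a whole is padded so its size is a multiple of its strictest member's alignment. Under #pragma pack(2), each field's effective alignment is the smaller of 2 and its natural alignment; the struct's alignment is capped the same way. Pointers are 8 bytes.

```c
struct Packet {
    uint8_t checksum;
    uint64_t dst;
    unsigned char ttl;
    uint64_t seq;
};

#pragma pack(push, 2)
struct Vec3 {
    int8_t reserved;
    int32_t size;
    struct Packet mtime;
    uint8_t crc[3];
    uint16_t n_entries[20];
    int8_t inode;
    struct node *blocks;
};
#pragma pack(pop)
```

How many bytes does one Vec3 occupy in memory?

Packet: checksum at 0 (size 1, align 1) → ends 1; pad 7 to align 8 for dst; dst at 8 (size 8, align 8) → ends 16; ttl at 16 (size 1, align 1) → ends 17; pad 7 to align 8 for seq; seq at 24 (size 8, align 8) → ends 32; total 32 bytes, alignment 8
reserved at 0 (size 1, align 1) → ends 1
pad 1 to align 2 for size
size at 2 (size 4, align 2) → ends 6
mtime at 6 (size 32, align 2) → ends 38
crc at 38 (size 3, align 1) → ends 41
pad 1 to align 2 for n_entries
n_entries at 42 (size 40, align 2) → ends 82
inode at 82 (size 1, align 1) → ends 83
pad 1 to align 2 for blocks
blocks at 84 (size 8, align 2) → ends 92
total 92 bytes, alignment 2

92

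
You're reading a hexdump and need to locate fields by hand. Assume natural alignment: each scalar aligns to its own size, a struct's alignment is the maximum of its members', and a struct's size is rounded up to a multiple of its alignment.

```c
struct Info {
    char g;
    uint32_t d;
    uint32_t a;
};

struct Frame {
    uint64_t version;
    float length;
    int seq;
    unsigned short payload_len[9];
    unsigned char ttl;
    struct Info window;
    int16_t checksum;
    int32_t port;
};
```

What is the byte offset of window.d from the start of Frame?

40

Info: 0..1  g  (1B, 1-aligned); 1..4  -- padding (3B); 4..8  d  (4B, 4-aligned); 8..12  a  (4B, 4-aligned); sizeof = 12, alignof = 4
0..8  version  (8B, 8-aligned)
8..12  length  (4B, 4-aligned)
12..16  seq  (4B, 4-aligned)
16..34  payload_len  (18B, 2-aligned)
34..35  ttl  (1B, 1-aligned)
35..36  -- padding (1B)
36..48  window  (12B, 4-aligned)
within Info: d at 4
36 + 4 = 40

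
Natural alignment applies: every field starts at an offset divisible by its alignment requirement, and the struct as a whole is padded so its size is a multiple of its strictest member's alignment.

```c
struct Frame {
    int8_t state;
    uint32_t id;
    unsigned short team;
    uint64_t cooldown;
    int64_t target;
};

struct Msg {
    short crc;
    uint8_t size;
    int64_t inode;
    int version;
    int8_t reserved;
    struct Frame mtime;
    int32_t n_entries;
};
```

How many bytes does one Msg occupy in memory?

64

Frame: @0: state [1B, align 1] → 1; +3 pad (align 4); @4: id [4B, align 4] → 8; @8: team [2B, align 2] → 10; +6 pad (align 8); @16: cooldown [8B, align 8] → 24; @24: target [8B, align 8] → 32; size 32, align 8
@0: crc [2B, align 2] → 2
@2: size [1B, align 1] → 3
+5 pad (align 8)
@8: inode [8B, align 8] → 16
@16: version [4B, align 4] → 20
@20: reserved [1B, align 1] → 21
+3 pad (align 8)
@24: mtime [32B, align 8] → 56
@56: n_entries [4B, align 4] → 60
+4 tail pad (align 8)
size 64, align 8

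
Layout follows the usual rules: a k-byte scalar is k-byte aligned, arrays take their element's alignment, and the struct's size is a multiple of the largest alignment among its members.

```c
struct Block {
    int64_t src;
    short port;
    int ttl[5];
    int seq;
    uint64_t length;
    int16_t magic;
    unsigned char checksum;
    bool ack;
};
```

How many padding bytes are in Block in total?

@0: src [8B, align 8] → 8
@8: port [2B, align 2] → 10
+2 pad (align 4)
@12: ttl [20B, align 4] → 32
@32: seq [4B, align 4] → 36
+4 pad (align 8)
@40: length [8B, align 8] → 48
@48: magic [2B, align 2] → 50
@50: checksum [1B, align 1] → 51
@51: ack [1B, align 1] → 52
+4 tail pad (align 8)
size 56, align 8
data bytes 46, size 56 → padding 10

10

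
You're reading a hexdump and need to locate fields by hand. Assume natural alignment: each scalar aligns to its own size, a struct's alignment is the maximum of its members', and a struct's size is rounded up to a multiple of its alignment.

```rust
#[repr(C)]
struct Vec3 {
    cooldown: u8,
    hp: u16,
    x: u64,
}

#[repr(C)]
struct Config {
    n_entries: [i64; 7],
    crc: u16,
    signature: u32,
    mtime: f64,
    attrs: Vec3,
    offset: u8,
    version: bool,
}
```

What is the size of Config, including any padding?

Vec3: cooldown at 0 (size 1, align 1) → ends 1; pad 1 to align 2 for hp; hp at 2 (size 2, align 2) → ends 4; pad 4 to align 8 for x; x at 8 (size 8, align 8) → ends 16; total 16 bytes, alignment 8
n_entries at 0 (size 56, align 8) → ends 56
crc at 56 (size 2, align 2) → ends 58
pad 2 to align 4 for signature
signature at 60 (size 4, align 4) → ends 64
mtime at 64 (size 8, align 8) → ends 72
attrs at 72 (size 16, align 8) → ends 88
offset at 88 (size 1, align 1) → ends 89
version at 89 (size 1, align 1) → ends 90
tail pad 6 to reach multiple of 8
total 96 bytes, alignment 8

96 bytes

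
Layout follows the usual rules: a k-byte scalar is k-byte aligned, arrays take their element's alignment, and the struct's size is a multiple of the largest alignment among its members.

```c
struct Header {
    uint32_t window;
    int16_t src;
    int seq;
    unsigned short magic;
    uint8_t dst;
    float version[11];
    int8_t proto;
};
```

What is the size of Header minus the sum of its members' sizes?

6

@0: window [4B, align 4] → 4
@4: src [2B, align 2] → 6
+2 pad (align 4)
@8: seq [4B, align 4] → 12
@12: magic [2B, align 2] → 14
@14: dst [1B, align 1] → 15
+1 pad (align 4)
@16: version [44B, align 4] → 60
@60: proto [1B, align 1] → 61
+3 tail pad (align 4)
size 64, align 4
data bytes 58, size 64 → padding 6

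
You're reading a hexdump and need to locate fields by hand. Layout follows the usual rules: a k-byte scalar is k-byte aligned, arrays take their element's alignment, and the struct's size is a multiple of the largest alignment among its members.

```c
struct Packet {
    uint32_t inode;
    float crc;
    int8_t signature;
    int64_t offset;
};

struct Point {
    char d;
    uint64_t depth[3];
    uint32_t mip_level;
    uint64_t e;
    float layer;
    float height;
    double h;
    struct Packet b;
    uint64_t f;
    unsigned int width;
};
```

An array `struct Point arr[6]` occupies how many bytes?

Packet: inode at 0 (size 4, align 4) → ends 4; crc at 4 (size 4, align 4) → ends 8; signature at 8 (size 1, align 1) → ends 9; pad 7 to align 8 for offset; offset at 16 (size 8, align 8) → ends 24; total 24 bytes, alignment 8
d at 0 (size 1, align 1) → ends 1
pad 7 to align 8 for depth
depth at 8 (size 24, align 8) → ends 32
mip_level at 32 (size 4, align 4) → ends 36
pad 4 to align 8 for e
e at 40 (size 8, align 8) → ends 48
layer at 48 (size 4, align 4) → ends 52
height at 52 (size 4, align 4) → ends 56
h at 56 (size 8, align 8) → ends 64
b at 64 (size 24, align 8) → ends 88
f at 88 (size 8, align 8) → ends 96
width at 96 (size 4, align 4) → ends 100
tail pad 4 to reach multiple of 8
total 104 bytes, alignment 8
array of 6: 6 × 104 = 624

624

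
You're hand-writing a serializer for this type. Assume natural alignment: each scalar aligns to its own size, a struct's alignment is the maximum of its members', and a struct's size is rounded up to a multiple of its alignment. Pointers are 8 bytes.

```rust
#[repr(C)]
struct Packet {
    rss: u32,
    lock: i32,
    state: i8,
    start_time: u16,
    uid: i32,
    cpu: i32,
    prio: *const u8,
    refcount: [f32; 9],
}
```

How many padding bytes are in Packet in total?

0..4  rss  (4B, 4-aligned)
4..8  lock  (4B, 4-aligned)
8..9  state  (1B, 1-aligned)
9..10  -- padding (1B)
10..12  start_time  (2B, 2-aligned)
12..16  uid  (4B, 4-aligned)
16..20  cpu  (4B, 4-aligned)
20..24  -- padding (4B)
24..32  prio  (8B, 8-aligned)
32..68  refcount  (36B, 4-aligned)
68..72  -- tail padding (4B)
sizeof = 72, alignof = 8
data bytes 63, size 72 → padding 9

9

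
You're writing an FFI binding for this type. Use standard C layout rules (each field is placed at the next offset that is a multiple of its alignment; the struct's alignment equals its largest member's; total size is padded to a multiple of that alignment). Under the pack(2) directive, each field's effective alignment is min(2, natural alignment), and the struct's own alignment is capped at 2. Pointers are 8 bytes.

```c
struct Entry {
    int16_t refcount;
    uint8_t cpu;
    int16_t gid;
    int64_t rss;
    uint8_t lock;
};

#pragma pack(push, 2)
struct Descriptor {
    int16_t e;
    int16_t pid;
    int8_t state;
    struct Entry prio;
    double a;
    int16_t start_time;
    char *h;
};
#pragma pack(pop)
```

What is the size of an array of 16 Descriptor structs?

768

Entry: refcount at 0 (size 2, align 2) → ends 2; cpu at 2 (size 1, align 1) → ends 3; pad 1 to align 2 for gid; gid at 4 (size 2, align 2) → ends 6; pad 2 to align 8 for rss; rss at 8 (size 8, align 8) → ends 16; lock at 16 (size 1, align 1) → ends 17; tail pad 7 to reach multiple of 8; total 24 bytes, alignment 8
e at 0 (size 2, align 2) → ends 2
pid at 2 (size 2, align 2) → ends 4
state at 4 (size 1, align 1) → ends 5
pad 1 to align 2 for prio
prio at 6 (size 24, align 2) → ends 30
a at 30 (size 8, align 2) → ends 38
start_time at 38 (size 2, align 2) → ends 40
h at 40 (size 8, align 2) → ends 48
total 48 bytes, alignment 2
array of 16: 16 × 48 = 768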